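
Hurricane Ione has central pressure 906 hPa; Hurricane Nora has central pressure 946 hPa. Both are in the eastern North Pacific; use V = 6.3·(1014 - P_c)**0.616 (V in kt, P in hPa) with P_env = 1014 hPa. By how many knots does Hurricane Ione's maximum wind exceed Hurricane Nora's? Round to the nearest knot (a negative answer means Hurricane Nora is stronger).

Hurricane Ione: ΔP = 108; V ≈ 6.3 × 108^0.616 ≈ 112.70 kt.
Hurricane Nora: ΔP = 68; V ≈ 6.3 × 68^0.616 ≈ 84.76 kt.
Difference ≈ 112.70 − 84.76 = 27.94 → 28 kt.

28 kt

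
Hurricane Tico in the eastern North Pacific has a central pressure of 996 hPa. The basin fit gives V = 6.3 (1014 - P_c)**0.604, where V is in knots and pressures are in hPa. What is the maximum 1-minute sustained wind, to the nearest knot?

ΔP = 1014 − 996 = 18 hPa.
18^0.604 ≈ 5.730.
V ≈ 6.3 × 5.730 ≈ 36.1 kt.

36 kt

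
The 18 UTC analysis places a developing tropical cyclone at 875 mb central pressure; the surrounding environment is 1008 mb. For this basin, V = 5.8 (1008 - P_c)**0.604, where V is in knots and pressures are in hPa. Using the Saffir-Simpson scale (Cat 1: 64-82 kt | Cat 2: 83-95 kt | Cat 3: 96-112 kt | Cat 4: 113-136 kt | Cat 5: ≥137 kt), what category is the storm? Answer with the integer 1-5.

3

ΔP = 1008 − 875 = 133 mb.
V ≈ 5.8 × 133^0.604 = 5.8 × 19.18 ≈ 111 kt.
111 kt falls in the Category 3 band.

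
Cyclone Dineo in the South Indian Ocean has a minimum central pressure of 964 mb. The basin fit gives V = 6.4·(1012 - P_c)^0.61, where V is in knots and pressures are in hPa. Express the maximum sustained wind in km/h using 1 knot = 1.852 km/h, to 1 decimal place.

125.7 km/h

ΔP = 1012 − 964 = 48 mb.
V ≈ 6.4 × 48^0.61 = 6.4 × 10.606 ≈ 67.879 kt.
67.879 × 1.852 ≈ 125.71 km/h → 125.7 km/h.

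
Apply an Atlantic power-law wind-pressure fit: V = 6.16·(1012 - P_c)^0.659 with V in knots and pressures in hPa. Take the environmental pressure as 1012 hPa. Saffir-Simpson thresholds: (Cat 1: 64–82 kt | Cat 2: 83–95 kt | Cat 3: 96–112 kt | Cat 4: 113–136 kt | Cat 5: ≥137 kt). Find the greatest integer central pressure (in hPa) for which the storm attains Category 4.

929 hPa

Category 4 begins at V = 113 kt.
Required ΔP = (113/6.16)^(1/0.659) = 18.344^1.517 ≈ 82.66 hPa.
P_c ≤ 1012 − 82.66 = 929.34, so the highest integer P_c is 929 hPa.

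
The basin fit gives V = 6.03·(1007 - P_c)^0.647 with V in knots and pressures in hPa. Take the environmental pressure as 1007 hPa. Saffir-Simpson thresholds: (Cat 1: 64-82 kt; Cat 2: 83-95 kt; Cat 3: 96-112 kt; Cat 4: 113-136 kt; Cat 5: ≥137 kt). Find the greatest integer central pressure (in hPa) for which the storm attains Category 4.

914 hPa

Category 4 begins at V = 113 kt.
Required ΔP = (113/6.03)^(1/0.647) = 18.740^1.546 ≈ 92.72 hPa.
P_c ≤ 1007 − 92.72 = 914.28, so the highest integer P_c is 914 hPa.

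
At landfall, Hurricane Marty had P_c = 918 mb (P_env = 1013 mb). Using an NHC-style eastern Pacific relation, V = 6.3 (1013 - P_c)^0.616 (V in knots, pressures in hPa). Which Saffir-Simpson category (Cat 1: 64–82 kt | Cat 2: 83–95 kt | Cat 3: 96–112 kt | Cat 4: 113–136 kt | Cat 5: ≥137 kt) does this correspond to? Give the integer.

ΔP = 1013 − 918 = 95 mb.
V ≈ 6.3 × 95^0.616 = 6.3 × 16.53 ≈ 104 kt.
104 kt falls in the Category 3 band.

3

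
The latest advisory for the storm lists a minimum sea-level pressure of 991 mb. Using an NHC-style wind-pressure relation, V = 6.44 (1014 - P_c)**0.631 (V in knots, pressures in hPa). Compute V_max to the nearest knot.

ΔP = 1014 − 991 = 23 mb.
23^0.631 ≈ 7.232.
V ≈ 6.44 × 7.232 ≈ 46.6 kt.

47 kt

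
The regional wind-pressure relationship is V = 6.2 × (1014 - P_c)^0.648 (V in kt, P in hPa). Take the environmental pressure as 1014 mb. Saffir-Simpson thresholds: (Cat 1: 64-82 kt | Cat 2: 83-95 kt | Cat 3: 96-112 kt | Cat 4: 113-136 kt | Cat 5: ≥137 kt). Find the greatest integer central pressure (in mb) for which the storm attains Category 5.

895 mb

Category 5 begins at V = 137 kt.
Required ΔP = (137/6.2)^(1/0.648) = 22.097^1.543 ≈ 118.74 mb.
P_c ≤ 1014 − 118.74 = 895.26, so the highest integer P_c is 895 mb.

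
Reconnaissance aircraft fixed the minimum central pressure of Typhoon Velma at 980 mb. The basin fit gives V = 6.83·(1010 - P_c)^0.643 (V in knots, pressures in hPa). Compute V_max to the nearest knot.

ΔP = 1010 − 980 = 30 mb.
30^0.643 ≈ 8.908.
V ≈ 6.83 × 8.908 ≈ 60.8 kt.

61 kt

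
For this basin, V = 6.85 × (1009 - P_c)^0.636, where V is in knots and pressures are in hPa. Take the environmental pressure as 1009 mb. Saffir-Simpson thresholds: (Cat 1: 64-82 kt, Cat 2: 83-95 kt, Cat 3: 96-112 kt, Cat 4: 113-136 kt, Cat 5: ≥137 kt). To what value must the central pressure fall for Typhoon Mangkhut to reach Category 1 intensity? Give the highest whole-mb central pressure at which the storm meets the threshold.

975 mb

Category 1 begins at V = 64 kt.
Required ΔP = (64/6.85)^(1/0.636) = 9.343^1.572 ≈ 33.57 mb.
P_c ≤ 1009 − 33.57 = 975.43, so the highest integer P_c is 975 mb.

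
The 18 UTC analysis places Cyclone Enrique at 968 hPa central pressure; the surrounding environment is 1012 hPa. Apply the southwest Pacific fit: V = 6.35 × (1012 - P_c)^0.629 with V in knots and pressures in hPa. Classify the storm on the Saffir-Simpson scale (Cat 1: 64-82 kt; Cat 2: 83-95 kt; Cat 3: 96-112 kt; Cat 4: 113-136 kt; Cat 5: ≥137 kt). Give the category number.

ΔP = 1012 − 968 = 44 hPa.
V ≈ 6.35 × 44^0.629 = 6.35 × 10.81 ≈ 69 kt.
69 kt falls in the Category 1 band.

1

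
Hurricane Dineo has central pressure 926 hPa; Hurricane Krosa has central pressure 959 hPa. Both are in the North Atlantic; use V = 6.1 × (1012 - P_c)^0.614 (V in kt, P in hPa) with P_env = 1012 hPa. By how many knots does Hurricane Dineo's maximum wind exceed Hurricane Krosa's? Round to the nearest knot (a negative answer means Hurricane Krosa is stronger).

24 kt

Hurricane Dineo: ΔP = 86; V ≈ 6.1 × 86^0.614 ≈ 94.00 kt.
Hurricane Krosa: ΔP = 53; V ≈ 6.1 × 53^0.614 ≈ 69.83 kt.
Difference ≈ 94.00 − 69.83 = 24.17 → 24 kt.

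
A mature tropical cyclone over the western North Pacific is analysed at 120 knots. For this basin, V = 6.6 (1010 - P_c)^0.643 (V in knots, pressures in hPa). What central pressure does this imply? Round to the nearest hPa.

919 hPa

ΔP = (V / 6.6)^(1/0.643) = (120/6.6)^1.555.
120/6.6 = 18.182; 18.182^1.555 ≈ 90.99 hPa.
P_c = 1010 − 90.99 = 919.01 ≈ 919 hPa.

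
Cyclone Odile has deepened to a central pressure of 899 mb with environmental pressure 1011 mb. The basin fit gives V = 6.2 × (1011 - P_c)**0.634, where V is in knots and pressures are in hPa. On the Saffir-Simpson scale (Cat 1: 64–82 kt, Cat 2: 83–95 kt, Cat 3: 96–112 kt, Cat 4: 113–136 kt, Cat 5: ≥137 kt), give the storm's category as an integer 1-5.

ΔP = 1011 − 899 = 112 mb.
V ≈ 6.2 × 112^0.634 = 6.2 × 19.92 ≈ 123 kt.
123 kt falls in the Category 4 band.

4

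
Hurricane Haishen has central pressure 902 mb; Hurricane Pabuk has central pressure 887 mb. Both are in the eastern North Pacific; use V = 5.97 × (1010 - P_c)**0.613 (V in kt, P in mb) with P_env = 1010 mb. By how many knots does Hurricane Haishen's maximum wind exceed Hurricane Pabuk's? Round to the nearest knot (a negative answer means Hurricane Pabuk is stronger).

-9 kt

Hurricane Haishen: ΔP = 108; V ≈ 5.97 × 108^0.613 ≈ 105.31 kt.
Hurricane Pabuk: ΔP = 123; V ≈ 5.97 × 123^0.613 ≈ 114.05 kt.
Difference ≈ 105.31 − 114.05 = -8.74 → -9 kt.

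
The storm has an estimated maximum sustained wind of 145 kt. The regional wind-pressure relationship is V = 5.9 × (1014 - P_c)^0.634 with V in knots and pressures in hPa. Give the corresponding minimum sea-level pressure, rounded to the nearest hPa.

ΔP = (V / 5.9)^(1/0.634) = (145/5.9)^1.577.
145/5.9 = 24.576; 24.576^1.577 ≈ 156.04 hPa.
P_c = 1014 − 156.04 = 857.96 ≈ 858 hPa.

858 hPa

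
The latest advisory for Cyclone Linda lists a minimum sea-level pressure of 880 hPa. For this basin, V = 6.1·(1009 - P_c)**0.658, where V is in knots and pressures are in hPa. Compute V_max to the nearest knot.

149 kt

ΔP = 1009 − 880 = 129 hPa.
129^0.658 ≈ 24.478.
V ≈ 6.1 × 24.478 ≈ 149.3 kt.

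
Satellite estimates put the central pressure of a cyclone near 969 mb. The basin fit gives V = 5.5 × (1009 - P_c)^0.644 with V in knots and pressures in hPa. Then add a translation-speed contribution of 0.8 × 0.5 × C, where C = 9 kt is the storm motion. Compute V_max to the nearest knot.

ΔP = 1009 − 969 = 40 mb.
40^0.644 ≈ 10.758.
V ≈ 5.5 × 10.758 ≈ 59.2 kt.
Translation term: 0.8 × 0.5 × 9 = 3.6 kt.
Corrected V ≈ 62.8 kt → 63 kt.

63 kt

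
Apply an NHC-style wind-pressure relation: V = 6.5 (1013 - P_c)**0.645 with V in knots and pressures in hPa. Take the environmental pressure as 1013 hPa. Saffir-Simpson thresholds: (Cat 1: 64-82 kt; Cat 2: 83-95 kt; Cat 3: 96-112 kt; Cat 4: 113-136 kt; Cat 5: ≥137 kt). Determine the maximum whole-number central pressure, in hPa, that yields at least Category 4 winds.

Category 4 begins at V = 113 kt.
Required ΔP = (113/6.5)^(1/0.645) = 17.385^1.550 ≈ 83.70 hPa.
P_c ≤ 1013 − 83.70 = 929.30, so the highest integer P_c is 929 hPa.

929 hPa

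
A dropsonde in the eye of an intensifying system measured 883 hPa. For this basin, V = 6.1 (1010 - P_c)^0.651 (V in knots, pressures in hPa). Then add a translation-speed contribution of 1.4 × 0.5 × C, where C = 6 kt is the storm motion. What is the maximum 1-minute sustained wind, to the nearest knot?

147 kt

ΔP = 1010 − 883 = 127 hPa.
127^0.651 ≈ 23.419.
V ≈ 6.1 × 23.419 ≈ 142.9 kt.
Translation term: 1.4 × 0.5 × 6 = 4.2 kt.
Corrected V ≈ 147.1 kt → 147 kt.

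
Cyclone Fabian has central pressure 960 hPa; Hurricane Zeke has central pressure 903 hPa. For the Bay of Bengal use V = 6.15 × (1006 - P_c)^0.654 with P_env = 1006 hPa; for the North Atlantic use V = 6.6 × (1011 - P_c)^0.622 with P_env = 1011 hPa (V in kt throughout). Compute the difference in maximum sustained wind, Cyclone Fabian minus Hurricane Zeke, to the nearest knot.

-46 kt

Cyclone Fabian: ΔP = 46; V ≈ 6.15 × 46^0.654 ≈ 75.22 kt.
Hurricane Zeke: ΔP = 108; V ≈ 6.6 × 108^0.622 ≈ 121.43 kt.
Difference ≈ 75.22 − 121.43 = -46.21 → -46 kt.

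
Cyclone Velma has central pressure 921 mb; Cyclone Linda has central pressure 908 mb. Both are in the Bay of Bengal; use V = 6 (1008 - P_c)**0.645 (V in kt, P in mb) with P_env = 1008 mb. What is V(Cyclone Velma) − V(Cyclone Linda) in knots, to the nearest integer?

-10 kt

Cyclone Velma: ΔP = 87; V ≈ 6 × 87^0.645 ≈ 106.94 kt.
Cyclone Linda: ΔP = 100; V ≈ 6 × 100^0.645 ≈ 116.99 kt.
Difference ≈ 106.94 − 116.99 = -10.05 → -10 kt.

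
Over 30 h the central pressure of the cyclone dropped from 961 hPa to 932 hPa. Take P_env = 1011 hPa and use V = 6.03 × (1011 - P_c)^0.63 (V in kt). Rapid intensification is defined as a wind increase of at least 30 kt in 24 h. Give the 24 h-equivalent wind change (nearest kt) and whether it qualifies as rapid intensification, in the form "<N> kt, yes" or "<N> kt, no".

V₁: ΔP = 50, V ≈ 6.03 × 50^0.63 ≈ 70.90 kt.
V₂: ΔP = 79, V ≈ 6.03 × 79^0.63 ≈ 94.59 kt.
ΔV over 30 h = 23.69 kt → 24 h equivalent = 23.69 × 24/30 ≈ 18.95 kt.
19 kt < 30 kt ⇒ not rapid intensification.

19 kt, no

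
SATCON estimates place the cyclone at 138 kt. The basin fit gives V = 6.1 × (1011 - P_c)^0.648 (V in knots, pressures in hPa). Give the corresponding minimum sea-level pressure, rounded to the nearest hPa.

888 hPa

ΔP = (V / 6.1)^(1/0.648) = (138/6.1)^1.543.
138/6.1 = 22.623; 22.623^1.543 ≈ 123.13 hPa.
P_c = 1011 − 123.13 = 887.87 ≈ 888 hPa.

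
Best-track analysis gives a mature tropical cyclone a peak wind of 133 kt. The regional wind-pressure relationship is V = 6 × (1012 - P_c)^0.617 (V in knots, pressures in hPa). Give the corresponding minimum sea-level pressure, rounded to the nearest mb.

ΔP = (V / 6)^(1/0.617) = (133/6)^1.621.
133/6 = 22.167; 22.167^1.621 ≈ 151.72 mb.
P_c = 1012 − 151.72 = 860.28 ≈ 860 mb.

860 mb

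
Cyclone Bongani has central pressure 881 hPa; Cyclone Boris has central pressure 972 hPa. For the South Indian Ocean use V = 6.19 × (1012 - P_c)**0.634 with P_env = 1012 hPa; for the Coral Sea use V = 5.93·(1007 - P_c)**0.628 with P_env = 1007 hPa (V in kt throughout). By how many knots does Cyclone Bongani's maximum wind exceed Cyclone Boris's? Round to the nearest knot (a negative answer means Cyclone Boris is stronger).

Cyclone Bongani: ΔP = 131; V ≈ 6.19 × 131^0.634 ≈ 136.16 kt.
Cyclone Boris: ΔP = 35; V ≈ 5.93 × 35^0.628 ≈ 55.30 kt.
Difference ≈ 136.16 − 55.30 = 80.86 → 81 kt.

81 kt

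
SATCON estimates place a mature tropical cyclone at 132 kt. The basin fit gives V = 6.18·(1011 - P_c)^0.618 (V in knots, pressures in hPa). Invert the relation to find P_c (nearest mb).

869 mb

ΔP = (V / 6.18)^(1/0.618) = (132/6.18)^1.618.
132/6.18 = 21.359; 21.359^1.618 ≈ 141.72 mb.
P_c = 1011 − 141.72 = 869.28 ≈ 869 mb.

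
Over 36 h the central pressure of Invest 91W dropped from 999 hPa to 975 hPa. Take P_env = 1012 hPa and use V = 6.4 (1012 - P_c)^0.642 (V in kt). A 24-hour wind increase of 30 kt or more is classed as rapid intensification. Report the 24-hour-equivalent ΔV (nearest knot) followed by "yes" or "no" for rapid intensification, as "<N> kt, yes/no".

21 kt, no

V₁: ΔP = 13, V ≈ 6.4 × 13^0.642 ≈ 33.21 kt.
V₂: ΔP = 37, V ≈ 6.4 × 37^0.642 ≈ 65.01 kt.
ΔV over 36 h = 31.80 kt → 24 h equivalent = 31.80 × 24/36 ≈ 21.20 kt.
21 kt < 30 kt ⇒ not rapid intensification.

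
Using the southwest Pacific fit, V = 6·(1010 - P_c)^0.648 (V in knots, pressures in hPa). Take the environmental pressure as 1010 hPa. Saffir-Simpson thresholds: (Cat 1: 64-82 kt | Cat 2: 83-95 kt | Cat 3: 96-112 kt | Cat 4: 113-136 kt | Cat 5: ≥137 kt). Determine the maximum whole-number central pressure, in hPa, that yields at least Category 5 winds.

885 hPa

Category 5 begins at V = 137 kt.
Required ΔP = (137/6)^(1/0.648) = 22.833^1.543 ≈ 124.90 hPa.
P_c ≤ 1010 − 124.90 = 885.10, so the highest integer P_c is 885 hPa.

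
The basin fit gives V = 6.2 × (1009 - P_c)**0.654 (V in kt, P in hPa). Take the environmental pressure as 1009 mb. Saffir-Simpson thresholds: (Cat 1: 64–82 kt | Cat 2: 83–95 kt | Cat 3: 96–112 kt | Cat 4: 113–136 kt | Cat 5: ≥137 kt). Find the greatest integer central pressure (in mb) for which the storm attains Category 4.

Category 4 begins at V = 113 kt.
Required ΔP = (113/6.2)^(1/0.654) = 18.226^1.529 ≈ 84.66 mb.
P_c ≤ 1009 − 84.66 = 924.34, so the highest integer P_c is 924 mb.

924 mb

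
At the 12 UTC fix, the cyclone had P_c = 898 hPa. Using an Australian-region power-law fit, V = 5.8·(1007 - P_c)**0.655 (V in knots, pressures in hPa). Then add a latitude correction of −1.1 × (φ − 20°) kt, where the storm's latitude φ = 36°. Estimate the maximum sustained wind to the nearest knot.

108 kt

ΔP = 1007 − 898 = 109 hPa.
109^0.655 ≈ 21.603.
V ≈ 5.8 × 21.603 ≈ 125.3 kt.
Latitude correction: −1.1 × (36 − 20) = -17.6 kt.
Corrected V ≈ 107.7 kt → 108 kt.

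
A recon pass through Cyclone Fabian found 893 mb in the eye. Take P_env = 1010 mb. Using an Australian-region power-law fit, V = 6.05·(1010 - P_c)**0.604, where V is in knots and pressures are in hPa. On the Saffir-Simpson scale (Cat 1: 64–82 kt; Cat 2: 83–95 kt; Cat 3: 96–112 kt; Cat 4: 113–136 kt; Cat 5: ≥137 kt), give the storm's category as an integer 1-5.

3

ΔP = 1010 − 893 = 117 mb.
V ≈ 6.05 × 117^0.604 = 6.05 × 17.75 ≈ 107 kt.
107 kt falls in the Category 3 band.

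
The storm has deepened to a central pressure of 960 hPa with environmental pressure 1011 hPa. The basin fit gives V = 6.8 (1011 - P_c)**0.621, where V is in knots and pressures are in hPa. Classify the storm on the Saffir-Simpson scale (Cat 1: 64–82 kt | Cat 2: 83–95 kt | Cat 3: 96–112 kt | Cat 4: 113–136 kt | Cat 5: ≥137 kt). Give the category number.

1

ΔP = 1011 − 960 = 51 hPa.
V ≈ 6.8 × 51^0.621 = 6.8 × 11.49 ≈ 78 kt.
78 kt falls in the Category 1 band.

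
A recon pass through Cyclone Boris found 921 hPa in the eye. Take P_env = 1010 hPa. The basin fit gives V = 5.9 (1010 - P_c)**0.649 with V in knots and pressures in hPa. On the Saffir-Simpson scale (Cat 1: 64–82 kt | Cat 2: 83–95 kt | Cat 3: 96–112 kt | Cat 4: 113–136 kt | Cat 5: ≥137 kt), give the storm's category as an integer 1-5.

3

ΔP = 1010 − 921 = 89 hPa.
V ≈ 5.9 × 89^0.649 = 5.9 × 18.41 ≈ 109 kt.
109 kt falls in the Category 3 band.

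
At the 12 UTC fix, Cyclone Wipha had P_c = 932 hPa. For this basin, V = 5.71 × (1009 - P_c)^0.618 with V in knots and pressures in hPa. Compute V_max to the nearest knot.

ΔP = 1009 − 932 = 77 hPa.
77^0.618 ≈ 14.650.
V ≈ 5.71 × 14.650 ≈ 83.7 kt.

84 kt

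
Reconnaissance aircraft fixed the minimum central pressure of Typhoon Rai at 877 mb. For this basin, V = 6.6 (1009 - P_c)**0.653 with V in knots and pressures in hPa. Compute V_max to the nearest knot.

ΔP = 1009 − 877 = 132 mb.
132^0.653 ≈ 24.251.
V ≈ 6.6 × 24.251 ≈ 160.1 kt.

160 kt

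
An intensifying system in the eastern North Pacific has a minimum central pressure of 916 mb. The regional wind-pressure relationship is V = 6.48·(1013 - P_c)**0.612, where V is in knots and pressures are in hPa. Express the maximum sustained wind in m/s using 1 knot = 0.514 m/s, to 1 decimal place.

54.8 m/s

ΔP = 1013 − 916 = 97 mb.
V ≈ 6.48 × 97^0.612 = 6.48 × 16.440 ≈ 106.532 kt.
106.532 × 0.514 ≈ 54.76 m/s → 54.8 m/s.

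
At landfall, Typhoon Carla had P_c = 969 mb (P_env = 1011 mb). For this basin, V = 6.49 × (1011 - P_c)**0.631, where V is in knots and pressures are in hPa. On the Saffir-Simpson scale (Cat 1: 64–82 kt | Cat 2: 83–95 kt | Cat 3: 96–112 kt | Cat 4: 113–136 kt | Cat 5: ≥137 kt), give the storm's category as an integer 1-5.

1

ΔP = 1011 − 969 = 42 mb.
V ≈ 6.49 × 42^0.631 = 6.49 × 10.57 ≈ 69 kt.
69 kt falls in the Category 1 band.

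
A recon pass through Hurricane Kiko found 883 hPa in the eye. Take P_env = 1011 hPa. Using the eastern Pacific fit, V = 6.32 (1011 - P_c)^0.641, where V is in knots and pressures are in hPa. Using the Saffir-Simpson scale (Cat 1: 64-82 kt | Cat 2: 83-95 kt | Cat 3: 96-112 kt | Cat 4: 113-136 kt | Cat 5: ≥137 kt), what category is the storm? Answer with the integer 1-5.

5

ΔP = 1011 − 883 = 128 hPa.
V ≈ 6.32 × 128^0.641 = 6.32 × 22.42 ≈ 142 kt.
142 kt falls in the Category 5 band.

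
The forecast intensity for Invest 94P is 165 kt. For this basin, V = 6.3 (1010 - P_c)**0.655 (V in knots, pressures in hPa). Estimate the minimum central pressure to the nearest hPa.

ΔP = (V / 6.3)^(1/0.655) = (165/6.3)^1.527.
165/6.3 = 26.190; 26.190^1.527 ≈ 146.25 hPa.
P_c = 1010 − 146.25 = 863.75 ≈ 864 hPa.

864 hPa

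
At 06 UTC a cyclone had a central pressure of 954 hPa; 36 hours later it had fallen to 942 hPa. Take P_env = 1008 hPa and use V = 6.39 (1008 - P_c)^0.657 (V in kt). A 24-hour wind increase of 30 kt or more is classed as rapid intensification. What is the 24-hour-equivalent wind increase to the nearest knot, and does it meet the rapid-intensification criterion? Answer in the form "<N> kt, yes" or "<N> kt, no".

8 kt, no

V₁: ΔP = 54, V ≈ 6.39 × 54^0.657 ≈ 87.84 kt.
V₂: ΔP = 66, V ≈ 6.39 × 66^0.657 ≈ 100.22 kt.
ΔV over 36 h = 12.38 kt → 24 h equivalent = 12.38 × 24/36 ≈ 8.25 kt.
8 kt < 30 kt ⇒ not rapid intensification.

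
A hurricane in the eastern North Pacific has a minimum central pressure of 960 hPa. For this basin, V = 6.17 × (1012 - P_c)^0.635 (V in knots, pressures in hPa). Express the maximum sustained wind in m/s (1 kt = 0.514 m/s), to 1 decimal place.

39.0 m/s

ΔP = 1012 − 960 = 52 hPa.
V ≈ 6.17 × 52^0.635 = 6.17 × 12.293 ≈ 75.849 kt.
75.849 × 0.514 ≈ 38.99 m/s → 39.0 m/s.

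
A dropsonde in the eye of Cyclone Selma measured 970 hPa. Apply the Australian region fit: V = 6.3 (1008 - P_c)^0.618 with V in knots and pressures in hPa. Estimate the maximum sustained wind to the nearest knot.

ΔP = 1008 − 970 = 38 hPa.
38^0.618 ≈ 9.469.
V ≈ 6.3 × 9.469 ≈ 59.7 kt.

60 kt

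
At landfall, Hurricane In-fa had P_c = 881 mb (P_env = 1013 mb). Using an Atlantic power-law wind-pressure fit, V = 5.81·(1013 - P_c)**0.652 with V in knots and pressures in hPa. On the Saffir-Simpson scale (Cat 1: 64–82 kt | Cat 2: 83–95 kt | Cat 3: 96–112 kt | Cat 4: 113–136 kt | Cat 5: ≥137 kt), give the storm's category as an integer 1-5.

5

ΔP = 1013 − 881 = 132 mb.
V ≈ 5.81 × 132^0.652 = 5.81 × 24.13 ≈ 140 kt.
140 kt falls in the Category 5 band.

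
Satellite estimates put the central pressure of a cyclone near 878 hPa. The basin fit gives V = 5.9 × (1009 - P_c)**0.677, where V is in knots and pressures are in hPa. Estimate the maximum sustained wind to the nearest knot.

160 kt

ΔP = 1009 − 878 = 131 hPa.
131^0.677 ≈ 27.126.
V ≈ 5.9 × 27.126 ≈ 160.0 kt.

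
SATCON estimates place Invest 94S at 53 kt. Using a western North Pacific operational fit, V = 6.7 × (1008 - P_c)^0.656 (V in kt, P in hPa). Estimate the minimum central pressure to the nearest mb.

ΔP = (V / 6.7)^(1/0.656) = (53/6.7)^1.524.
53/6.7 = 7.910; 7.910^1.524 ≈ 23.40 mb.
P_c = 1008 − 23.40 = 984.60 ≈ 985 mb.

985 mb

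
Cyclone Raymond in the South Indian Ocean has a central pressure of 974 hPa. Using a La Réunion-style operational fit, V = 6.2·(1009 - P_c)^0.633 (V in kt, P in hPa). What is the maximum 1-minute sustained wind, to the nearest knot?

ΔP = 1009 − 974 = 35 hPa.
35^0.633 ≈ 9.493.
V ≈ 6.2 × 9.493 ≈ 58.9 kt.

59 kt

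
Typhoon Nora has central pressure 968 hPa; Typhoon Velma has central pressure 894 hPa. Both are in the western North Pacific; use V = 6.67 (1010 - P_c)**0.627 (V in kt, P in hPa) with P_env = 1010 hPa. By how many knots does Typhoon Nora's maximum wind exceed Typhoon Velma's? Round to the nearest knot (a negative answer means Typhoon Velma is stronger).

-62 kt

Typhoon Nora: ΔP = 42; V ≈ 6.67 × 42^0.627 ≈ 69.49 kt.
Typhoon Velma: ΔP = 116; V ≈ 6.67 × 116^0.627 ≈ 131.38 kt.
Difference ≈ 69.49 − 131.38 = -61.89 → -62 kt.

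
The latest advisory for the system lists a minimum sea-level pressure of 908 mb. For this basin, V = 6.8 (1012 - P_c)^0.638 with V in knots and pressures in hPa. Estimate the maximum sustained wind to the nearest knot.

132 kt

ΔP = 1012 − 908 = 104 mb.
104^0.638 ≈ 19.358.
V ≈ 6.8 × 19.358 ≈ 131.6 kt.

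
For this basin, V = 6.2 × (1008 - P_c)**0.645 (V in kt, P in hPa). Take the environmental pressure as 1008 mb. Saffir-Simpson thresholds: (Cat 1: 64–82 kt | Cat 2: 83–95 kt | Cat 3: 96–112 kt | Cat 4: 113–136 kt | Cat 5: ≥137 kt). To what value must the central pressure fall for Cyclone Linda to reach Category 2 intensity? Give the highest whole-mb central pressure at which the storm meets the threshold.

952 mb

Category 2 begins at V = 83 kt.
Required ΔP = (83/6.2)^(1/0.645) = 13.387^1.550 ≈ 55.82 mb.
P_c ≤ 1008 − 55.82 = 952.18, so the highest integer P_c is 952 mb.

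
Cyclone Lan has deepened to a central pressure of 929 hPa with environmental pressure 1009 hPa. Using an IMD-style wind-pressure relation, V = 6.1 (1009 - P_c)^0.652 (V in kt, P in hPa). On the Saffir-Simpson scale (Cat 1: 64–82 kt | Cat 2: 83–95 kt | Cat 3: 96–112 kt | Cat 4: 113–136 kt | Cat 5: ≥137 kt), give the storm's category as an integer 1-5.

3

ΔP = 1009 − 929 = 80 hPa.
V ≈ 6.1 × 80^0.652 = 6.1 × 17.41 ≈ 106 kt.
106 kt falls in the Category 3 band.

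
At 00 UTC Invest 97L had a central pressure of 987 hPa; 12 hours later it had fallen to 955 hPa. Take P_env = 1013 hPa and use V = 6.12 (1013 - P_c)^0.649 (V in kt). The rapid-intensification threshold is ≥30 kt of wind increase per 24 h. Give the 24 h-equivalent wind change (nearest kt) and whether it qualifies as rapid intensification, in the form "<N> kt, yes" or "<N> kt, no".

69 kt, yes

V₁: ΔP = 26, V ≈ 6.12 × 26^0.649 ≈ 50.71 kt.
V₂: ΔP = 58, V ≈ 6.12 × 58^0.649 ≈ 85.35 kt.
ΔV over 12 h = 34.64 kt → 24 h equivalent = 34.64 × 24/12 ≈ 69.28 kt.
69 kt ≥ 30 kt ⇒ rapid intensification.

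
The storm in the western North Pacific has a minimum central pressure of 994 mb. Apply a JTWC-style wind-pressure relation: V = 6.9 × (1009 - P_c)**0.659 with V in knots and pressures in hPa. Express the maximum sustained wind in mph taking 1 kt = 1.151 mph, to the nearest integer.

47 mph

ΔP = 1009 − 994 = 15 mb.
V ≈ 6.9 × 15^0.659 = 6.9 × 5.957 ≈ 41.105 kt.
41.105 × 1.151 ≈ 47.31 mph → 47 mph.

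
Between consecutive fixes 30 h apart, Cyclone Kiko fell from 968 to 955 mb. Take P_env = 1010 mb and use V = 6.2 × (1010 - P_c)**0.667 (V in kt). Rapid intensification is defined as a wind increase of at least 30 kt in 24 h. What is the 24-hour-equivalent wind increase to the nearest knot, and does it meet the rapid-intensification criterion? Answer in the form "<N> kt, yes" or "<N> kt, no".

12 kt, no

V₁: ΔP = 42, V ≈ 6.2 × 42^0.667 ≈ 75.01 kt.
V₂: ΔP = 55, V ≈ 6.2 × 55^0.667 ≈ 89.79 kt.
ΔV over 30 h = 14.78 kt → 24 h equivalent = 14.78 × 24/30 ≈ 11.82 kt.
12 kt < 30 kt ⇒ not rapid intensification.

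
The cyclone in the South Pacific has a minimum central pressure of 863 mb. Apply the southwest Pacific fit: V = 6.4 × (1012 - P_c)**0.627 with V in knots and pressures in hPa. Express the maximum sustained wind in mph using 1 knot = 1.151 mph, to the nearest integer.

170 mph

ΔP = 1012 − 863 = 149 mb.
V ≈ 6.4 × 149^0.627 = 6.4 × 23.046 ≈ 147.492 kt.
147.492 × 1.151 ≈ 169.76 mph → 170 mph.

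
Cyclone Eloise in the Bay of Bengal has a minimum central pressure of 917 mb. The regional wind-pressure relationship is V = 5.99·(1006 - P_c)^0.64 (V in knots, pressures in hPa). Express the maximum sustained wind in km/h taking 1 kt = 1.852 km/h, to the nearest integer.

ΔP = 1006 − 917 = 89 mb.
V ≈ 5.99 × 89^0.64 = 5.99 × 17.685 ≈ 105.934 kt.
105.934 × 1.852 ≈ 196.19 km/h → 196 km/h.

196 km/h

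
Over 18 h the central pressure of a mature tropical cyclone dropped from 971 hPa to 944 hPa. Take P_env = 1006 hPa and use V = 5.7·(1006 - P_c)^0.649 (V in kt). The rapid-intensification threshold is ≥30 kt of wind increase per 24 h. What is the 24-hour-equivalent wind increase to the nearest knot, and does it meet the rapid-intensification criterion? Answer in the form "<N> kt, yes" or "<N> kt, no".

V₁: ΔP = 35, V ≈ 5.7 × 35^0.649 ≈ 57.28 kt.
V₂: ΔP = 62, V ≈ 5.7 × 62^0.649 ≈ 83.01 kt.
ΔV over 18 h = 25.73 kt → 24 h equivalent = 25.73 × 24/18 ≈ 34.31 kt.
34 kt ≥ 30 kt ⇒ rapid intensification.

34 kt, yes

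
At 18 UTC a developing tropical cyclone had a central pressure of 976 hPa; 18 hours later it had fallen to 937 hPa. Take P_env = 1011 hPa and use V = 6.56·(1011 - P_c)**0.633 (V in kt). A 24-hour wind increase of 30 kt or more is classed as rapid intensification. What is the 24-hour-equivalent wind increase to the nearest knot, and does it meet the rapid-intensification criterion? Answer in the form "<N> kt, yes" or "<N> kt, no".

50 kt, yes

V₁: ΔP = 35, V ≈ 6.56 × 35^0.633 ≈ 62.27 kt.
V₂: ΔP = 74, V ≈ 6.56 × 74^0.633 ≈ 100.03 kt.
ΔV over 18 h = 37.76 kt → 24 h equivalent = 37.76 × 24/18 ≈ 50.35 kt.
50 kt ≥ 30 kt ⇒ rapid intensification.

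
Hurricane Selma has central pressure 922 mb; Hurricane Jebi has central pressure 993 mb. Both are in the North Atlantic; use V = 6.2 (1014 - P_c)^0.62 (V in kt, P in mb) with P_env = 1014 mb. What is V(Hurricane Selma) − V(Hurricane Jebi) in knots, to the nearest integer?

61 kt

Hurricane Selma: ΔP = 92; V ≈ 6.2 × 92^0.62 ≈ 102.32 kt.
Hurricane Jebi: ΔP = 21; V ≈ 6.2 × 21^0.62 ≈ 40.94 kt.
Difference ≈ 102.32 − 40.94 = 61.38 → 61 kt.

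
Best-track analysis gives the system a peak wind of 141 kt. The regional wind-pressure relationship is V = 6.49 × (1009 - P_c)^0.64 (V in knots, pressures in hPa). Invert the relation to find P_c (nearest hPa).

886 hPa

ΔP = (V / 6.49)^(1/0.64) = (141/6.49)^1.562.
141/6.49 = 21.726; 21.726^1.562 ≈ 122.75 hPa.
P_c = 1009 − 122.75 = 886.25 ≈ 886 hPa.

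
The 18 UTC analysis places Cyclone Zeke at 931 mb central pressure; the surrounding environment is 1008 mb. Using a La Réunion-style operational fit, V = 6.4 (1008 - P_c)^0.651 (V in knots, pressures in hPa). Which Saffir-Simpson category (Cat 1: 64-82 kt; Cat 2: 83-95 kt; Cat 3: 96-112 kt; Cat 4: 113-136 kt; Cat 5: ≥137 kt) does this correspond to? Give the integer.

ΔP = 1008 − 931 = 77 mb.
V ≈ 6.4 × 77^0.651 = 6.4 × 16.91 ≈ 108 kt.
108 kt falls in the Category 3 band.

3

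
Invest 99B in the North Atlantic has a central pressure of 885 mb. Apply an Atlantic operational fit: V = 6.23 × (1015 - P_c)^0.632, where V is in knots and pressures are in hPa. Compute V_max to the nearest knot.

135 kt

ΔP = 1015 − 885 = 130 mb.
130^0.632 ≈ 21.678.
V ≈ 6.23 × 21.678 ≈ 135.1 kt.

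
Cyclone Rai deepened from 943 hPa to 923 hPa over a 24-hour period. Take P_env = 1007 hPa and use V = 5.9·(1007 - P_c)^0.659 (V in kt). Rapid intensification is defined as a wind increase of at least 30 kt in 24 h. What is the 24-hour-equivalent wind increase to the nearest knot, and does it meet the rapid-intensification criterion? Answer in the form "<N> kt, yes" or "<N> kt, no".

V₁: ΔP = 64, V ≈ 5.9 × 64^0.659 ≈ 91.44 kt.
V₂: ΔP = 84, V ≈ 5.9 × 84^0.659 ≈ 109.38 kt.
ΔV over 24 h = 17.94 kt → 24 h equivalent = 17.94 × 24/24 ≈ 17.94 kt.
18 kt < 30 kt ⇒ not rapid intensification.

18 kt, no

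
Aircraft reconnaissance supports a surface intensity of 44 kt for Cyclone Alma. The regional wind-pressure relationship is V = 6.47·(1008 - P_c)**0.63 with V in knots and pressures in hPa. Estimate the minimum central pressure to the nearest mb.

ΔP = (V / 6.47)^(1/0.63) = (44/6.47)^1.587.
44/6.47 = 6.801; 6.801^1.587 ≈ 20.97 mb.
P_c = 1008 − 20.97 = 987.03 ≈ 987 mb.

987 mb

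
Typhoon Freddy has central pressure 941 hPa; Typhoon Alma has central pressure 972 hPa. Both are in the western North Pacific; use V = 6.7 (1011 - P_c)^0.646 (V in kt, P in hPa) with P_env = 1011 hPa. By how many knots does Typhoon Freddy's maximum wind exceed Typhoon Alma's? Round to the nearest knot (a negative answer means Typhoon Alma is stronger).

Typhoon Freddy: ΔP = 70; V ≈ 6.7 × 70^0.646 ≈ 104.23 kt.
Typhoon Alma: ΔP = 39; V ≈ 6.7 × 39^0.646 ≈ 71.43 kt.
Difference ≈ 104.23 − 71.43 = 32.80 → 33 kt.

33 kt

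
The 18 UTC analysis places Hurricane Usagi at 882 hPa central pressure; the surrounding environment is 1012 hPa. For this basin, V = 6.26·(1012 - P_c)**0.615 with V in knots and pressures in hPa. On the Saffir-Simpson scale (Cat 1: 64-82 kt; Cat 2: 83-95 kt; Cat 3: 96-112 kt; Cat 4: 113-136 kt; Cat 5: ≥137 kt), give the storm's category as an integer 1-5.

4

ΔP = 1012 − 882 = 130 hPa.
V ≈ 6.26 × 130^0.615 = 6.26 × 19.96 ≈ 125 kt.
125 kt falls in the Category 4 band.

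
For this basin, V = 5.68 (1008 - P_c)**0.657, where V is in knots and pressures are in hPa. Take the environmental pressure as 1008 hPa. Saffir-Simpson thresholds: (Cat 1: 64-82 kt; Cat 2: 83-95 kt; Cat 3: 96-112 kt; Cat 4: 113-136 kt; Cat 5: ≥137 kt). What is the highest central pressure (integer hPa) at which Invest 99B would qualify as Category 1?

968 hPa

Category 1 begins at V = 64 kt.
Required ΔP = (64/5.68)^(1/0.657) = 11.268^1.522 ≈ 39.90 hPa.
P_c ≤ 1008 − 39.90 = 968.10, so the highest integer P_c is 968 hPa.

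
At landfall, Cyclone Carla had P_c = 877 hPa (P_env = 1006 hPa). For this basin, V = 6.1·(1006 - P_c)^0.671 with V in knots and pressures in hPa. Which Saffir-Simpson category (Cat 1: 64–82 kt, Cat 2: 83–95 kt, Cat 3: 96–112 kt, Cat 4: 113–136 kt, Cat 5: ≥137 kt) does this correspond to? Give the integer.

ΔP = 1006 − 877 = 129 hPa.
V ≈ 6.1 × 129^0.671 = 6.1 × 26.07 ≈ 159 kt.
159 kt falls in the Category 5 band.

5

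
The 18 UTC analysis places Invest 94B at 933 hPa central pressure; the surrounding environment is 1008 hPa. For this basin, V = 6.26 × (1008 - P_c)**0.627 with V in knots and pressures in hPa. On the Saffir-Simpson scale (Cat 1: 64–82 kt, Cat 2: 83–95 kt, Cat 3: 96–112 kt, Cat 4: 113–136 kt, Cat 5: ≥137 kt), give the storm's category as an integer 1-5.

ΔP = 1008 − 933 = 75 hPa.
V ≈ 6.26 × 75^0.627 = 6.26 × 14.99 ≈ 94 kt.
94 kt falls in the Category 2 band.

2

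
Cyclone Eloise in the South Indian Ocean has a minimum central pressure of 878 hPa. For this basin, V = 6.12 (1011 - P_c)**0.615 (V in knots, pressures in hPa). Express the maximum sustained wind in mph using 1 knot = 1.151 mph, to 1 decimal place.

142.6 mph

ΔP = 1011 − 878 = 133 hPa.
V ≈ 6.12 × 133^0.615 = 6.12 × 20.238 ≈ 123.857 kt.
123.857 × 1.151 ≈ 142.56 mph → 142.6 mph.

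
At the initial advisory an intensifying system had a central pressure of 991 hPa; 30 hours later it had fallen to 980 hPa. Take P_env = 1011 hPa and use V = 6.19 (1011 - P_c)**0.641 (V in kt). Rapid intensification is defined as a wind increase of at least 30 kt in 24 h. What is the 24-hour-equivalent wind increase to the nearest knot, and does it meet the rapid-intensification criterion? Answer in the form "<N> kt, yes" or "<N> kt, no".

V₁: ΔP = 20, V ≈ 6.19 × 20^0.641 ≈ 42.23 kt.
V₂: ΔP = 31, V ≈ 6.19 × 31^0.641 ≈ 55.93 kt.
ΔV over 30 h = 13.70 kt → 24 h equivalent = 13.70 × 24/30 ≈ 10.96 kt.
11 kt < 30 kt ⇒ not rapid intensification.

11 kt, no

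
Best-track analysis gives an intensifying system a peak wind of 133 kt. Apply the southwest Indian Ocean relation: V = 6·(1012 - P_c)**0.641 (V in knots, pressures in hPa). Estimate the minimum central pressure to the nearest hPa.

886 hPa

ΔP = (V / 6)^(1/0.641) = (133/6)^1.560.
133/6 = 22.167; 22.167^1.560 ≈ 125.71 hPa.
P_c = 1012 − 125.71 = 886.29 ≈ 886 hPa.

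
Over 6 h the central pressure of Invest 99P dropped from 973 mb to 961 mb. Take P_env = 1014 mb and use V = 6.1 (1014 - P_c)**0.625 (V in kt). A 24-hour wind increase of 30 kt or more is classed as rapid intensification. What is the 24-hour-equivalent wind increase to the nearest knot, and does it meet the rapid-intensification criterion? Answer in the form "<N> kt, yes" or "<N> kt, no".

43 kt, yes

V₁: ΔP = 41, V ≈ 6.1 × 41^0.625 ≈ 62.13 kt.
V₂: ΔP = 53, V ≈ 6.1 × 53^0.625 ≈ 72.95 kt.
ΔV over 6 h = 10.82 kt → 24 h equivalent = 10.82 × 24/6 ≈ 43.28 kt.
43 kt ≥ 30 kt ⇒ rapid intensification.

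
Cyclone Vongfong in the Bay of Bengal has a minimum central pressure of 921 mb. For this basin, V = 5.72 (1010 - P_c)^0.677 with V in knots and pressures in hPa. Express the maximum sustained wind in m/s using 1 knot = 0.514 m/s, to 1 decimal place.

ΔP = 1010 − 921 = 89 mb.
V ≈ 5.72 × 89^0.677 = 5.72 × 20.880 ≈ 119.435 kt.
119.435 × 0.514 ≈ 61.39 m/s → 61.4 m/s.

61.4 m/s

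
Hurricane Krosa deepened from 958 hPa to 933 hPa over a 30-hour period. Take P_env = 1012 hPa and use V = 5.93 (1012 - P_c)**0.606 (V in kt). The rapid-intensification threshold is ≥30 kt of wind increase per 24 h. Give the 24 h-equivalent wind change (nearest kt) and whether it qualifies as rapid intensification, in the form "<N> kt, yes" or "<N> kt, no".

14 kt, no

V₁: ΔP = 54, V ≈ 5.93 × 54^0.606 ≈ 66.51 kt.
V₂: ΔP = 79, V ≈ 5.93 × 79^0.606 ≈ 83.76 kt.
ΔV over 30 h = 17.25 kt → 24 h equivalent = 17.25 × 24/30 ≈ 13.80 kt.
14 kt < 30 kt ⇒ not rapid intensification.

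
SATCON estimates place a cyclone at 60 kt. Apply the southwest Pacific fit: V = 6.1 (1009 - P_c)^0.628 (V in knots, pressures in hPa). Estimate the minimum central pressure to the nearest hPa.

971 hPa

ΔP = (V / 6.1)^(1/0.628) = (60/6.1)^1.592.
60/6.1 = 9.836; 9.836^1.592 ≈ 38.10 hPa.
P_c = 1009 − 38.10 = 970.90 ≈ 971 hPa.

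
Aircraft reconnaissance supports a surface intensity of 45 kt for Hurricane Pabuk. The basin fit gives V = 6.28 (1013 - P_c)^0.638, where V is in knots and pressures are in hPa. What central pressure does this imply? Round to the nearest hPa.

ΔP = (V / 6.28)^(1/0.638) = (45/6.28)^1.567.
45/6.28 = 7.166; 7.166^1.567 ≈ 21.90 hPa.
P_c = 1013 − 21.90 = 991.10 ≈ 991 hPa.

991 hPa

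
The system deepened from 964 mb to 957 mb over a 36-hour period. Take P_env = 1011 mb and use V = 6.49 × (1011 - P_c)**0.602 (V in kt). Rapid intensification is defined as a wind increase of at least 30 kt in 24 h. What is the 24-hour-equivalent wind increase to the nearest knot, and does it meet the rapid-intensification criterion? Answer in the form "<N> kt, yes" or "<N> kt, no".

V₁: ΔP = 47, V ≈ 6.49 × 47^0.602 ≈ 65.89 kt.
V₂: ΔP = 54, V ≈ 6.49 × 54^0.602 ≈ 71.64 kt.
ΔV over 36 h = 5.75 kt → 24 h equivalent = 5.75 × 24/36 ≈ 3.83 kt.
4 kt < 30 kt ⇒ not rapid intensification.

4 kt, no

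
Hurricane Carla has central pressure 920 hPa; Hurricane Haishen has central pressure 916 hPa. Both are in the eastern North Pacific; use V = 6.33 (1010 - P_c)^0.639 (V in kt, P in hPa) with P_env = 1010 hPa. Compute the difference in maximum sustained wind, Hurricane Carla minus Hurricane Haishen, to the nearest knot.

Hurricane Carla: ΔP = 90; V ≈ 6.33 × 90^0.639 ≈ 112.24 kt.
Hurricane Haishen: ΔP = 94; V ≈ 6.33 × 94^0.639 ≈ 115.41 kt.
Difference ≈ 112.24 − 115.41 = -3.17 → -3 kt.

-3 kt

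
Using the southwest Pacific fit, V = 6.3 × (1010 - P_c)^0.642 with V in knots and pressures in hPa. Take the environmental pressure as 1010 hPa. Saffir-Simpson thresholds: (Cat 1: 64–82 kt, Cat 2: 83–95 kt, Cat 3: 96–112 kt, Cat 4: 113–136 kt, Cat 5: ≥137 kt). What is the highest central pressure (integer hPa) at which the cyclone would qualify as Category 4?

Category 4 begins at V = 113 kt.
Required ΔP = (113/6.3)^(1/0.642) = 17.937^1.558 ≈ 89.71 hPa.
P_c ≤ 1010 − 89.71 = 920.29, so the highest integer P_c is 920 hPa.

920 hPa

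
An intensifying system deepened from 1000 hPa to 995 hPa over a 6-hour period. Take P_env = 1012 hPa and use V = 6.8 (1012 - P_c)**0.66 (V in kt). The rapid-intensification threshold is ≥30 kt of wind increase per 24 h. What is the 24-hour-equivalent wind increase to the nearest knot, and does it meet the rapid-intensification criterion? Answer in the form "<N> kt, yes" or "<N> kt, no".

36 kt, yes

V₁: ΔP = 12, V ≈ 6.8 × 12^0.66 ≈ 35.06 kt.
V₂: ΔP = 17, V ≈ 6.8 × 17^0.66 ≈ 44.12 kt.
ΔV over 6 h = 9.06 kt → 24 h equivalent = 9.06 × 24/6 ≈ 36.24 kt.
36 kt ≥ 30 kt ⇒ rapid intensification.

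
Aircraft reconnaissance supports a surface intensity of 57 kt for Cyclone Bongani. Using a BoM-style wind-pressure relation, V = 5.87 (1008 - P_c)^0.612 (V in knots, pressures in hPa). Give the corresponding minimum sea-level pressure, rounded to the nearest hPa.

ΔP = (V / 5.87)^(1/0.612) = (57/5.87)^1.634.
57/5.87 = 9.710; 9.710^1.634 ≈ 41.03 hPa.
P_c = 1008 − 41.03 = 966.97 ≈ 967 hPa.

967 hPa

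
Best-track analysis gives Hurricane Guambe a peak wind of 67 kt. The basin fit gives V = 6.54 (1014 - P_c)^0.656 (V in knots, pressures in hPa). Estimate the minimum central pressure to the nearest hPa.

979 hPa

ΔP = (V / 6.54)^(1/0.656) = (67/6.54)^1.524.
67/6.54 = 10.245; 10.245^1.524 ≈ 34.70 hPa.
P_c = 1014 − 34.70 = 979.30 ≈ 979 hPa.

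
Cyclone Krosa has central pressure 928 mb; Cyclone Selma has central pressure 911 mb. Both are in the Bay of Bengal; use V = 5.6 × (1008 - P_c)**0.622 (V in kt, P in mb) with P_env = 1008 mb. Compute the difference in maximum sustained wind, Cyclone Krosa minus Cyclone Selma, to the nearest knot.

Cyclone Krosa: ΔP = 80; V ≈ 5.6 × 80^0.622 ≈ 85.49 kt.
Cyclone Selma: ΔP = 97; V ≈ 5.6 × 97^0.622 ≈ 96.37 kt.
Difference ≈ 85.49 − 96.37 = -10.88 → -11 kt.

-11 kt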